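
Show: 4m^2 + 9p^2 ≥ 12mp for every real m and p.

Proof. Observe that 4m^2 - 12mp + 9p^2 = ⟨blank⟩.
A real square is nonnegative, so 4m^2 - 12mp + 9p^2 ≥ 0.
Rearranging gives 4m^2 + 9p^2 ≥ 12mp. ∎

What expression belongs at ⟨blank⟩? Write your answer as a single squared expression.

4m^2 - 12mp + 9p^2 is a perfect-square trinomial: the outer terms are (2m)^2 and (3p)^2, and the cross term is -2·2m·3p.
So 4m^2 - 12mp + 9p^2 = (2m - 3p)^2 ≥ 0.

(2m - 3p)^2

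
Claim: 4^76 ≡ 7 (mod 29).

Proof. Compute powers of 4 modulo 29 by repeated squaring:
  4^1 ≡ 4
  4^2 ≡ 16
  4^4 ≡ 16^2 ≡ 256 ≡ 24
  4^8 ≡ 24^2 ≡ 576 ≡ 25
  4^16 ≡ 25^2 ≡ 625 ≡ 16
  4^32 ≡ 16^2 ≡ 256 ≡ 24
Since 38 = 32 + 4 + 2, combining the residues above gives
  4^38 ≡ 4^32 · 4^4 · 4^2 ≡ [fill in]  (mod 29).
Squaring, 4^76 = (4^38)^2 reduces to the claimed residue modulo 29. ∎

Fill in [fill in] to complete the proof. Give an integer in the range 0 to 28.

23

Multiply the listed residues: 24 · 24 · 16 = 576 → 9216.
Reducing modulo 29: 9216 = 317·29 + 23, so 4^38 ≡ 23.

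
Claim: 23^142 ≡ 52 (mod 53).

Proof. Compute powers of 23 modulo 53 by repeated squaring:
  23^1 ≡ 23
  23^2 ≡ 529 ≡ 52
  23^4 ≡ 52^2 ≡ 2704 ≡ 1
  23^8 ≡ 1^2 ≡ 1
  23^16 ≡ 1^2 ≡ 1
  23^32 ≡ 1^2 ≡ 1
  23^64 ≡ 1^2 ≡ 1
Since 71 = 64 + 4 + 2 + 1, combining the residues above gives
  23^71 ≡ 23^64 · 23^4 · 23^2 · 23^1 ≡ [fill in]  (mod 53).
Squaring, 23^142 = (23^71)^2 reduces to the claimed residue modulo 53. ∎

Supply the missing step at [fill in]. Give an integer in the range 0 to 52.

23^64 · 23^4 · 23^2 · 23^1 ≡ 1 · 1 · 52 · 23 = 1196.
1196 mod 53 = 30, so 23^71 ≡ 30 (mod 53).

30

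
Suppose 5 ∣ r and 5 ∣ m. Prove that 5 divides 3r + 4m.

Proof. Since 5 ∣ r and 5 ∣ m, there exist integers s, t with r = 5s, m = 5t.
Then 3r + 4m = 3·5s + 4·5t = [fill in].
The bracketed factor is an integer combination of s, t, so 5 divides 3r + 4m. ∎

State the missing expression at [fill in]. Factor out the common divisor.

5(3s + 4t)

Each term has a factor of 5: 3·5s + 4·5t = 5·(3s + 4t).
Since 3s + 4t is an integer, 5 ∣ (3r + 4m).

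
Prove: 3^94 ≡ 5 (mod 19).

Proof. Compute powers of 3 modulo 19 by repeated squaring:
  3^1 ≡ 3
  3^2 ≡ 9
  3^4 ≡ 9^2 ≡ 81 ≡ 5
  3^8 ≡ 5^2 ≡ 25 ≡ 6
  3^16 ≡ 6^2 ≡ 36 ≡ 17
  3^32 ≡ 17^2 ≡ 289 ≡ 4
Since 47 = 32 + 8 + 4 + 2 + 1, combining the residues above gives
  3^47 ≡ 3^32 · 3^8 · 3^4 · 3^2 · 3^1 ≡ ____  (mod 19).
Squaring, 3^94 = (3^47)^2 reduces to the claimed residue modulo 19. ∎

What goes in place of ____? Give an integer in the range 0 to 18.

Multiply the listed residues: 4 · 6 · 5 · 9 · 3 = 24 → 120 → 1080 → 3240.
Reducing modulo 19: 3240 = 170·19 + 10, so 3^47 ≡ 10.

10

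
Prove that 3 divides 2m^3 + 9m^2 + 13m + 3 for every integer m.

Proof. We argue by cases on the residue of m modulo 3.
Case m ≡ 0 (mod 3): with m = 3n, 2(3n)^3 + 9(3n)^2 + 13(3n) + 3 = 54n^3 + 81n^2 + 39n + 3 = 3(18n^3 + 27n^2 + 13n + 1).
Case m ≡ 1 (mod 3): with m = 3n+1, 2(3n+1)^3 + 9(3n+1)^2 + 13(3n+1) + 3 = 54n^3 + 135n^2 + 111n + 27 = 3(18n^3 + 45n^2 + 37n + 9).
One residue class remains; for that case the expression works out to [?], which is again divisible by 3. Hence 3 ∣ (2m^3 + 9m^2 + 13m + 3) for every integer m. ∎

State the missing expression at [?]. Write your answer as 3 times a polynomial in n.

3(18n^3 + 63n^2 + 73n + 27)

The residues treated are {0, 1}, so the missing case is m ≡ 2 (mod 3); write m = 3n+2.
Then 2(3n+2)^3 + 9(3n+2)^2 + 13(3n+2) + 3 = 54n^3 + 189n^2 + 219n + 81 = 3(18n^3 + 63n^2 + 73n + 27).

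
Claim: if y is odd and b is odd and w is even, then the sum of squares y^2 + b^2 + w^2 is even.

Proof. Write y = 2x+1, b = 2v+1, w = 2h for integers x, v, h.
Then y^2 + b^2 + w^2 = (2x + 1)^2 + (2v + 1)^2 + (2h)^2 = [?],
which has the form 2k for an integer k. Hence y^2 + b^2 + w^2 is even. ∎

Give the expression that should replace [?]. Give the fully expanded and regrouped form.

2(2h^2 + 2v^2 + 2v + 2x^2 + 2x + 1)

Expanding: (2x + 1)^2 + (2v + 1)^2 + (2h)^2 = 4h^2 + 4v^2 + 4v + 4x^2 + 4x + 2.
Every term is even; pulling out the factor of 2 gives 2(2h^2 + 2v^2 + 2v + 2x^2 + 2x + 1).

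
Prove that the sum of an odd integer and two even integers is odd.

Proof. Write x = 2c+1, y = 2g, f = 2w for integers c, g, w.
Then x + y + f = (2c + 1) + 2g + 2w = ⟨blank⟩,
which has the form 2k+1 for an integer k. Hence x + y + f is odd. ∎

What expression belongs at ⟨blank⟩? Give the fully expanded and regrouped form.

Expanding: (2c + 1) + 2g + 2w = 2c + 2g + 2w + 1.
Every term except the constant is even, so this is 2(c + g + w) + 1,
and c + g + w ∈ ℤ gives the required form.

2(c + g + w) + 1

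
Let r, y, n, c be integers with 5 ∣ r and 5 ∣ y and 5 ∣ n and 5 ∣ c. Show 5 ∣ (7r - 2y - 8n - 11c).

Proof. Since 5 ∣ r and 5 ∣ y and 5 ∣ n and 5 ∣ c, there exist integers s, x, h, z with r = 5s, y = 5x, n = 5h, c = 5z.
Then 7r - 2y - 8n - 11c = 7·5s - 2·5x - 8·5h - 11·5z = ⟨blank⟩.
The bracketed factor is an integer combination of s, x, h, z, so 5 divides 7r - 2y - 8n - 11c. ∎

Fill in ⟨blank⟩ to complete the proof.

Pull the common 5 out of every term: 7·5s - 2·5x - 8·5h - 11·5z = 5(-8h + 7s - 2x - 11z).
-8h + 7s - 2x - 11z is an integer, which exhibits the divisibility.

5(-8h + 7s - 2x - 11z)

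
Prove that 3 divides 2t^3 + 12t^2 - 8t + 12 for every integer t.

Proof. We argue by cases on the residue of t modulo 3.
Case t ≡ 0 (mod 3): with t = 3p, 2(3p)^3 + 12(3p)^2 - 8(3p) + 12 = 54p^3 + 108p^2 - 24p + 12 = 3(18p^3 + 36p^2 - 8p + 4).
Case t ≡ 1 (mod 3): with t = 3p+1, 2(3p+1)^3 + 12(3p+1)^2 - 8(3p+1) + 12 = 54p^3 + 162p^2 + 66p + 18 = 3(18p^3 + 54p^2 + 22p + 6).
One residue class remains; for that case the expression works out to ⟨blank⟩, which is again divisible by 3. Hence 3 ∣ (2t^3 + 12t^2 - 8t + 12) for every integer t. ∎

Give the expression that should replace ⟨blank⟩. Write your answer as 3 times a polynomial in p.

Only t ≡ 2 (mod 3) is unaccounted for. Put t = 3p+2:
2(3p+2)^3 + 12(3p+2)^2 - 8(3p+2) + 12 expands to 54p^3 + 216p^2 + 192p + 60,
and factoring out 3 leaves 3(18p^3 + 72p^2 + 64p + 20).

3(18p^3 + 72p^2 + 64p + 20)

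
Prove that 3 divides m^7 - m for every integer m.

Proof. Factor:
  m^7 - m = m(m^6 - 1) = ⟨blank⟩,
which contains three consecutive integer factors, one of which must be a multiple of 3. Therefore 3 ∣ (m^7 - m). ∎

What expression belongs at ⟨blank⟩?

m^6 - 1 = (m^2 - 1)(m^4 + m^2 + 1), and m^2 - 1 = (m-1)(m+1).
So m(m^6 - 1) = (m - 1)m(m + 1)(m^4 + m^2 + 1).

(m - 1)m(m + 1)(m^4 + m^2 + 1)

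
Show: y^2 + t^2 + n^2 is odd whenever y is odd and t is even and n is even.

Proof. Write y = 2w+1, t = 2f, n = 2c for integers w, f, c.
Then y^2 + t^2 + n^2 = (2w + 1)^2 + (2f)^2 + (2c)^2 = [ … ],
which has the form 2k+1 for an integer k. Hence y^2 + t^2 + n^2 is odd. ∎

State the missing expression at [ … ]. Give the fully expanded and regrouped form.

Expanding: (2w + 1)^2 + (2f)^2 + (2c)^2 = 4c^2 + 4f^2 + 4w^2 + 4w + 1.
Every term except the constant is even, so this is 2(2c^2 + 2f^2 + 2w^2 + 2w) + 1,
and 2c^2 + 2f^2 + 2w^2 + 2w ∈ ℤ gives the required form.

2(2c^2 + 2f^2 + 2w^2 + 2w) + 1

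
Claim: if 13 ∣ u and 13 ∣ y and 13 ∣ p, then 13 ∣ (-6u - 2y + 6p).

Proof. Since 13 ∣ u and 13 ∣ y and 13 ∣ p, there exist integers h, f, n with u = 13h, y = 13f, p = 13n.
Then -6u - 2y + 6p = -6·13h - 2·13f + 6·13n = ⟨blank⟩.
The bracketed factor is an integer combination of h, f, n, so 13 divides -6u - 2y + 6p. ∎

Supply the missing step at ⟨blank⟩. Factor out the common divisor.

Each term has a factor of 13: -6·13h - 2·13f + 6·13n = 13·(-2f - 6h + 6n).
Since -2f - 6h + 6n is an integer, 13 ∣ (-6u - 2y + 6p).

13(-2f - 6h + 6n)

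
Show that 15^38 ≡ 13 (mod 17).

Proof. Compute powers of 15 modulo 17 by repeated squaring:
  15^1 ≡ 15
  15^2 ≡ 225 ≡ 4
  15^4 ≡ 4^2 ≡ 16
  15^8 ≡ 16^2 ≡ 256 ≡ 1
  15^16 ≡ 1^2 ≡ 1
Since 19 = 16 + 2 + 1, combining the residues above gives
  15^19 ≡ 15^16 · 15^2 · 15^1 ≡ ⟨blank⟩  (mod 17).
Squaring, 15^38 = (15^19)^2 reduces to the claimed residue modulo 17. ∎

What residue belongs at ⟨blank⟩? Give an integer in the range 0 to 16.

15^16 · 15^2 · 15^1 ≡ 1 · 4 · 15 = 60.
60 mod 17 = 9, so 15^19 ≡ 9 (mod 17).

9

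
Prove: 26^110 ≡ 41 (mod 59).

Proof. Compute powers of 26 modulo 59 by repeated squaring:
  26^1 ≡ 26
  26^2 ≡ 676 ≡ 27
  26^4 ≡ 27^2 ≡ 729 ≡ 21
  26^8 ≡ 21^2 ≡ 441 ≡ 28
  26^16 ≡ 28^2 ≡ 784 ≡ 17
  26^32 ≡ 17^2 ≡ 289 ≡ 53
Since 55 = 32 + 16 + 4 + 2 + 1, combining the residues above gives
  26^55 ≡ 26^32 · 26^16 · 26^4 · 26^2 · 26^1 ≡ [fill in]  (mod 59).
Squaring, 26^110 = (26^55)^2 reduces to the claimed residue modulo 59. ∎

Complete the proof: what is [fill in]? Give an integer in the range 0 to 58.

Multiply the listed residues: 53 · 17 · 21 · 27 · 26 = 901 → 18921 → 510867 → 13282542.
Reducing modulo 59: 13282542 = 225127·59 + 49, so 26^55 ≡ 49.

49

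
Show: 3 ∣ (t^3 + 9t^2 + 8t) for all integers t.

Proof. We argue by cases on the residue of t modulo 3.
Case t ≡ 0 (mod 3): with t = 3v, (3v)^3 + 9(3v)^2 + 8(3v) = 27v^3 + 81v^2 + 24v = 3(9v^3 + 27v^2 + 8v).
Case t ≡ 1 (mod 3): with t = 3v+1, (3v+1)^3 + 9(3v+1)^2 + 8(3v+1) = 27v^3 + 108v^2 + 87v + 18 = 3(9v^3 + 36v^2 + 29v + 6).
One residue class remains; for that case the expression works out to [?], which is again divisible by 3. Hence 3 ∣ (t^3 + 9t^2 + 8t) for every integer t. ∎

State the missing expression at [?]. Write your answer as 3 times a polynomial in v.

Only t ≡ 2 (mod 3) is unaccounted for. Put t = 3v+2:
(3v+2)^3 + 9(3v+2)^2 + 8(3v+2) expands to 27v^3 + 135v^2 + 168v + 60,
and factoring out 3 leaves 3(9v^3 + 45v^2 + 56v + 20).

3(9v^3 + 45v^2 + 56v + 20)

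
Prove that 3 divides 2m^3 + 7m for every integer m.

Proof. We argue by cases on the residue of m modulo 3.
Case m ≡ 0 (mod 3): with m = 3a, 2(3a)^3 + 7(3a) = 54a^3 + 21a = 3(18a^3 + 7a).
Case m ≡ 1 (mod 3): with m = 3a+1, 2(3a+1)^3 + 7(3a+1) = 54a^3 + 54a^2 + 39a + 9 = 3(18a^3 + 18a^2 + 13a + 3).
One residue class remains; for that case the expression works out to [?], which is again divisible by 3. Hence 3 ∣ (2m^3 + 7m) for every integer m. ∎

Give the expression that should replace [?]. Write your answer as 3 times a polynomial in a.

3(18a^3 + 36a^2 + 31a + 10)

Only m ≡ 2 (mod 3) is unaccounted for. Put m = 3a+2:
2(3a+2)^3 + 7(3a+2) expands to 54a^3 + 108a^2 + 93a + 30,
and factoring out 3 leaves 3(18a^3 + 36a^2 + 31a + 10).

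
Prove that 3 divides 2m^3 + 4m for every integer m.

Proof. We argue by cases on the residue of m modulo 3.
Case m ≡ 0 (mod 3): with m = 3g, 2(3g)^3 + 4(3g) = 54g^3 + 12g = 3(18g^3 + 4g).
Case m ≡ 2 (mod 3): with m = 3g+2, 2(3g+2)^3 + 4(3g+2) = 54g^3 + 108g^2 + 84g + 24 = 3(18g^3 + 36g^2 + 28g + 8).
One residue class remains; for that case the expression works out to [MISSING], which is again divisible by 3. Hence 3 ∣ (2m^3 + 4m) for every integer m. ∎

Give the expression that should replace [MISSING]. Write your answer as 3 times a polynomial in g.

The residues treated are {0, 2}, so the missing case is m ≡ 1 (mod 3); write m = 3g+1.
Then 2(3g+1)^3 + 4(3g+1) = 54g^3 + 54g^2 + 30g + 6 = 3(18g^3 + 18g^2 + 10g + 2).

3(18g^3 + 18g^2 + 10g + 2)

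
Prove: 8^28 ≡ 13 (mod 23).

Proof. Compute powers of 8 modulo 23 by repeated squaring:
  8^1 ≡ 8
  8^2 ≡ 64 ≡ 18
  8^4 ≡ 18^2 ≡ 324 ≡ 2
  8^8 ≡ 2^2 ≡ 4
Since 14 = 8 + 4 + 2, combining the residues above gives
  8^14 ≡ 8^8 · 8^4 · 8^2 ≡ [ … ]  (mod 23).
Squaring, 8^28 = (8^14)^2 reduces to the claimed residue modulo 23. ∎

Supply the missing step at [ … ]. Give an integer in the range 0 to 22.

8^8 · 8^4 · 8^2 ≡ 4 · 2 · 18 = 144.
144 mod 23 = 6, so 8^14 ≡ 6 (mod 23).

6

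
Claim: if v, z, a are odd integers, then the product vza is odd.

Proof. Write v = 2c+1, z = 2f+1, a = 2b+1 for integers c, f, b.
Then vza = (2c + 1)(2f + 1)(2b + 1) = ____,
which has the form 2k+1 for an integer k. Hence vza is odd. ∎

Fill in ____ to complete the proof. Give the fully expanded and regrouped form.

(2c + 1)(2f + 1)(2b + 1) = 8bcf + 4bc + 4bf + 2b + 4cf + 2c + 2f + 1
= 2(4bcf + 2bc + 2bf + b + 2cf + c + f) + 1.
Since 4bcf + 2bc + 2bf + b + 2cf + c + f is an integer, the product is of the form 2k+1 for an integer k.

2(4bcf + 2bc + 2bf + b + 2cf + c + f) + 1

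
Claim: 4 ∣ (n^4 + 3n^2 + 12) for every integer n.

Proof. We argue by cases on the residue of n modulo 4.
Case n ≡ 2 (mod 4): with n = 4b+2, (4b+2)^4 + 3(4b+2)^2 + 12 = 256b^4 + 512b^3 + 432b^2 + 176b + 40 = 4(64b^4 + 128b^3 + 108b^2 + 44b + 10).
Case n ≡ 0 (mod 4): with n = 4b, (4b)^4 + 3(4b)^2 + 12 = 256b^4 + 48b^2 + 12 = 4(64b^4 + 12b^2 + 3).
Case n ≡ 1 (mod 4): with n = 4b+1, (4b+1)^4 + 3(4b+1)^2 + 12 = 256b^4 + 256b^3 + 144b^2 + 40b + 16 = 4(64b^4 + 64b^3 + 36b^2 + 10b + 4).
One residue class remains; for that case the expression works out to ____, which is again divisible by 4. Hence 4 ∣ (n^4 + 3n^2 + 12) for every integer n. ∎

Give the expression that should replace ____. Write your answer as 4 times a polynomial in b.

The residues treated are {2, 0, 1}, so the missing case is n ≡ 3 (mod 4); write n = 4b+3.
Then (4b+3)^4 + 3(4b+3)^2 + 12 = 256b^4 + 768b^3 + 912b^2 + 504b + 120 = 4(64b^4 + 192b^3 + 228b^2 + 126b + 30).

4(64b^4 + 192b^3 + 228b^2 + 126b + 30)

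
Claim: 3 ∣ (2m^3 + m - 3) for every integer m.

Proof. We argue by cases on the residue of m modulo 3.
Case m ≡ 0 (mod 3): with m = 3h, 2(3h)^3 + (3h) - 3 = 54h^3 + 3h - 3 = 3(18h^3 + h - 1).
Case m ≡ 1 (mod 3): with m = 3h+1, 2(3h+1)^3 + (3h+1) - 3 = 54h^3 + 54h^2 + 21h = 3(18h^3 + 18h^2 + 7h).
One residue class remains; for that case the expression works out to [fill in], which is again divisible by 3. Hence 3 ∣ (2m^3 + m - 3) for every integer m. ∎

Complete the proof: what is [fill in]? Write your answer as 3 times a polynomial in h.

Only m ≡ 2 (mod 3) is unaccounted for. Put m = 3h+2:
2(3h+2)^3 + (3h+2) - 3 expands to 54h^3 + 108h^2 + 75h + 15,
and factoring out 3 leaves 3(18h^3 + 36h^2 + 25h + 5).

3(18h^3 + 36h^2 + 25h + 5)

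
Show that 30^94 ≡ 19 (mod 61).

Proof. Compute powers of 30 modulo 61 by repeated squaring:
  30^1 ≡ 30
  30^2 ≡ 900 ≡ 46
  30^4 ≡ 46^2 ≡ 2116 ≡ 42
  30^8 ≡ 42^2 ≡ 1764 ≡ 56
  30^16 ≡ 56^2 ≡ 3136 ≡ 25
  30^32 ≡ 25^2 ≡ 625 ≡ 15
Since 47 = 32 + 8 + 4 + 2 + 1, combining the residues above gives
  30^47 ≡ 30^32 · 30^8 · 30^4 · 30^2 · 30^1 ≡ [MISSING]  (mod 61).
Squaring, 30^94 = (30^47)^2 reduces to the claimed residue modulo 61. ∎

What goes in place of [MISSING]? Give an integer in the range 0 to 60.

43

30^32 · 30^8 · 30^4 · 30^2 · 30^1 ≡ 15 · 56 · 42 · 46 · 30 = 48686400.
48686400 mod 61 = 43, so 30^47 ≡ 43 (mod 61).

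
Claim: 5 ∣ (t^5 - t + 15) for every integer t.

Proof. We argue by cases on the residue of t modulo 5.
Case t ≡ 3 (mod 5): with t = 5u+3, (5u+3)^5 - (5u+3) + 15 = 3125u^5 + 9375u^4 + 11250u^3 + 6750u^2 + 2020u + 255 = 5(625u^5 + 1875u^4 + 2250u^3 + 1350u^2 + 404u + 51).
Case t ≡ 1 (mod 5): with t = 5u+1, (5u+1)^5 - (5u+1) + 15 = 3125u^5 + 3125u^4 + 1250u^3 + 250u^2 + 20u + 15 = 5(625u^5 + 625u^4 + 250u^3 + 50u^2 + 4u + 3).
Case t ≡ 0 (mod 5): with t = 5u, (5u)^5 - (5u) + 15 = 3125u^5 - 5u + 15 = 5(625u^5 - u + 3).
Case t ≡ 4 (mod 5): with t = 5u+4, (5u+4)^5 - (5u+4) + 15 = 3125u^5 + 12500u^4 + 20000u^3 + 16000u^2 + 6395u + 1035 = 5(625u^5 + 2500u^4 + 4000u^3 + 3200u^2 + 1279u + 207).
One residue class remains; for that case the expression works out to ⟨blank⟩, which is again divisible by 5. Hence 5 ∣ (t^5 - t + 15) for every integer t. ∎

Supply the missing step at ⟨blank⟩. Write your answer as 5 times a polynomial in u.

Only t ≡ 2 (mod 5) is unaccounted for. Put t = 5u+2:
(5u+2)^5 - (5u+2) + 15 expands to 3125u^5 + 6250u^4 + 5000u^3 + 2000u^2 + 395u + 45,
and factoring out 5 leaves 5(625u^5 + 1250u^4 + 1000u^3 + 400u^2 + 79u + 9).

5(625u^5 + 1250u^4 + 1000u^3 + 400u^2 + 79u + 9)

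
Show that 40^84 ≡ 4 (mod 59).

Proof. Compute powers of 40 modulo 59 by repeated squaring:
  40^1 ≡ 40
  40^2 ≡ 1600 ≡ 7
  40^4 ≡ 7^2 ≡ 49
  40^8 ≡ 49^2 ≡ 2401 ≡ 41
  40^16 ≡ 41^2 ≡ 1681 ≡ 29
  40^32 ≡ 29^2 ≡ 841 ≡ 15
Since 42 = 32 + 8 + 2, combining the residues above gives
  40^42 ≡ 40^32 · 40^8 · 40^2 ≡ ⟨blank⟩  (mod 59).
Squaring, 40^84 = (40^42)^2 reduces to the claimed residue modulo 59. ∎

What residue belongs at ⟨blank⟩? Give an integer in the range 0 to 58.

57

Multiply the listed residues: 15 · 41 · 7 = 615 → 4305.
Reducing modulo 59: 4305 = 72·59 + 57, so 40^42 ≡ 57.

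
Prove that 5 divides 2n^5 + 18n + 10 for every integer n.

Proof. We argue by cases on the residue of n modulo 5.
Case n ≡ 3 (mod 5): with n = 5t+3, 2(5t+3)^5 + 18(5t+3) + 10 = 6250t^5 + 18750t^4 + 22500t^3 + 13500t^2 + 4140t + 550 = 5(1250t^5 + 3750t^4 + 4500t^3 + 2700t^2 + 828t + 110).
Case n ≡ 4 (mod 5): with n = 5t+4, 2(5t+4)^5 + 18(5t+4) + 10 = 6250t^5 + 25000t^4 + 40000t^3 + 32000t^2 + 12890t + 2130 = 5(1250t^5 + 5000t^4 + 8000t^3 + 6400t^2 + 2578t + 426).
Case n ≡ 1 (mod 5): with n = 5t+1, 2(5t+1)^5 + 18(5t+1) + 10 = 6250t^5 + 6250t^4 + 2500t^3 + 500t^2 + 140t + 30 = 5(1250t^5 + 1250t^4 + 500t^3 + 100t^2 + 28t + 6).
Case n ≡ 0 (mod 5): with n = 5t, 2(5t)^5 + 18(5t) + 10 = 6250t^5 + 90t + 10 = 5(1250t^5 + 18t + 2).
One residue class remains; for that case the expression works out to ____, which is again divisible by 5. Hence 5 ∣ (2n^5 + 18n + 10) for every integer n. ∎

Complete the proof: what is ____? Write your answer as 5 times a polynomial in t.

5(1250t^5 + 2500t^4 + 2000t^3 + 800t^2 + 178t + 22)

Only n ≡ 2 (mod 5) is unaccounted for. Put n = 5t+2:
2(5t+2)^5 + 18(5t+2) + 10 expands to 6250t^5 + 12500t^4 + 10000t^3 + 4000t^2 + 890t + 110,
and factoring out 5 leaves 5(1250t^5 + 2500t^4 + 2000t^3 + 800t^2 + 178t + 22).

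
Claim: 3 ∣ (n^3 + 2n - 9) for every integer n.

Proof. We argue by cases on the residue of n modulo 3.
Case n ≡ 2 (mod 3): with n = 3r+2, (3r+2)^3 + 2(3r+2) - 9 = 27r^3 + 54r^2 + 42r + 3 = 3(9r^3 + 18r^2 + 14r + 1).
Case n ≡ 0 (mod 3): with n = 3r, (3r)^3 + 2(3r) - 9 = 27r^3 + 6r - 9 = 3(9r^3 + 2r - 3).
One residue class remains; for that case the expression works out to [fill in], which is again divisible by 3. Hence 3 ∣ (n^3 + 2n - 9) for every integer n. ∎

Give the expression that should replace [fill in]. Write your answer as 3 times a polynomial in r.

3(9r^3 + 9r^2 + 5r - 2)

Only n ≡ 1 (mod 3) is unaccounted for. Put n = 3r+1:
(3r+1)^3 + 2(3r+1) - 9 expands to 27r^3 + 27r^2 + 15r - 6,
and factoring out 3 leaves 3(9r^3 + 9r^2 + 5r - 2).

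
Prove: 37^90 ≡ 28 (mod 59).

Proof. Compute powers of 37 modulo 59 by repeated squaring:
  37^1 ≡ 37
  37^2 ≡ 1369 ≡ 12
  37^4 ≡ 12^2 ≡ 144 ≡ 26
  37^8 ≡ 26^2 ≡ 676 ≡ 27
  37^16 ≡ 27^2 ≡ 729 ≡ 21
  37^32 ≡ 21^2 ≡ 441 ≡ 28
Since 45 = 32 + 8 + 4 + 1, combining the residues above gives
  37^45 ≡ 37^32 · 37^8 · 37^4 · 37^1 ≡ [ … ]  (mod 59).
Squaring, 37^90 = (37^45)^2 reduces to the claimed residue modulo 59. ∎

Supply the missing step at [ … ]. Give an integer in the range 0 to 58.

38

37^32 · 37^8 · 37^4 · 37^1 ≡ 28 · 27 · 26 · 37 = 727272.
727272 mod 59 = 38, so 37^45 ≡ 38 (mod 59).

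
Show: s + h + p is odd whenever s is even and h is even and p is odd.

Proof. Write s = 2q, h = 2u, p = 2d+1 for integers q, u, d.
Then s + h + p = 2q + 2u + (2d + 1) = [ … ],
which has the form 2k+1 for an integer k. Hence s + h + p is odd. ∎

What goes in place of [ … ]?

2(d + q + u) + 1

2q + 2u + (2d + 1) = 2d + 2q + 2u + 1
= 2(d + q + u) + 1.
Since d + q + u is an integer, the sum is of the form 2k+1 for an integer k.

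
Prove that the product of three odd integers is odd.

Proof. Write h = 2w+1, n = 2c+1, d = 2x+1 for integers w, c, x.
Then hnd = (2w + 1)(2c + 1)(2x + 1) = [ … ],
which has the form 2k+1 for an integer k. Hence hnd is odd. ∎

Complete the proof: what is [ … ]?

2(4cwx + 2cw + 2cx + c + 2wx + w + x) + 1

Expanding: (2w + 1)(2c + 1)(2x + 1) = 8cwx + 4cw + 4cx + 2c + 4wx + 2w + 2x + 1.
Every term except the constant is even, so this is 2(4cwx + 2cw + 2cx + c + 2wx + w + x) + 1,
and 4cwx + 2cw + 2cx + c + 2wx + w + x ∈ ℤ gives the required form.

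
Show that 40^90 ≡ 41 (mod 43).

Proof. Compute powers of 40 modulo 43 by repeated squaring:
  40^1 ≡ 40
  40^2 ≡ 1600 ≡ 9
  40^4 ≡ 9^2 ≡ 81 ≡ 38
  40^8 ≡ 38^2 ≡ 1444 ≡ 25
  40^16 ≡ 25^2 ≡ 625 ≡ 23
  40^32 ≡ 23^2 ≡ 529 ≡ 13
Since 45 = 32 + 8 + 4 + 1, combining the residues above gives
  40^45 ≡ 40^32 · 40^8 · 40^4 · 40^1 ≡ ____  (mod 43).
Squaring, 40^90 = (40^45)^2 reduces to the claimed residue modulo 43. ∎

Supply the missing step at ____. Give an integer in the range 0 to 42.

Multiply the listed residues: 13 · 25 · 38 · 40 = 325 → 12350 → 494000.
Reducing modulo 43: 494000 = 11488·43 + 16, so 40^45 ≡ 16.

16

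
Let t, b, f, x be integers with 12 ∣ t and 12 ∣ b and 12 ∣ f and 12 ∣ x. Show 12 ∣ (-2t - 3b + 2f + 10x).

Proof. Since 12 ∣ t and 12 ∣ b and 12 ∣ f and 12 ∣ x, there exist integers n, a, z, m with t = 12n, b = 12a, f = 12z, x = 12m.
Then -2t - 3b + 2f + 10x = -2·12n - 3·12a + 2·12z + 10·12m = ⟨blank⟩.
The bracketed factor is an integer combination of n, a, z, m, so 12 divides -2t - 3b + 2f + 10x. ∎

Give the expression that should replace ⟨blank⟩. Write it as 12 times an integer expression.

Pull the common 12 out of every term: -2·12n - 3·12a + 2·12z + 10·12m = 12(-3a + 10m - 2n + 2z).
-3a + 10m - 2n + 2z is an integer, which exhibits the divisibility.

12(-3a + 10m - 2n + 2z)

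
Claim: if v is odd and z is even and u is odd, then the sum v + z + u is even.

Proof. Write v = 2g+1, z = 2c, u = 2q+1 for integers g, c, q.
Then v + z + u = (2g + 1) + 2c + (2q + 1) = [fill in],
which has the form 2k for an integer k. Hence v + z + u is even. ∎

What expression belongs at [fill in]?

Expanding: (2g + 1) + 2c + (2q + 1) = 2c + 2g + 2q + 2.
Every term is even; pulling out the factor of 2 gives 2(c + g + q + 1).

2(c + g + q + 1)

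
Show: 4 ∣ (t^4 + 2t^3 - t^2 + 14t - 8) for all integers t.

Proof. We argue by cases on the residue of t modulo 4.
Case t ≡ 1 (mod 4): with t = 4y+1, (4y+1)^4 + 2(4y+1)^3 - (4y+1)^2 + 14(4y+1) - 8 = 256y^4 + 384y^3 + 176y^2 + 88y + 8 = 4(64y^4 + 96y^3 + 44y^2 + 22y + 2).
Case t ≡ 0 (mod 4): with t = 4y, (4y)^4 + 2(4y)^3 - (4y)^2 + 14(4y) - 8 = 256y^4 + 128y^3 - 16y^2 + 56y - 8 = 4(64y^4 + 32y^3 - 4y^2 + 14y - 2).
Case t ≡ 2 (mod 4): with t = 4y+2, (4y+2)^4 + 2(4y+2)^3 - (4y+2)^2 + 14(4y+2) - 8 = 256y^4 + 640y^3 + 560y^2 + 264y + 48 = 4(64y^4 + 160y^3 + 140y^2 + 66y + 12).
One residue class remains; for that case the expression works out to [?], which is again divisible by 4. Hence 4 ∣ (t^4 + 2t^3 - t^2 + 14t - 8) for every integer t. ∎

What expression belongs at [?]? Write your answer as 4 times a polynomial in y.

4(64y^4 + 224y^3 + 284y^2 + 170y + 40)

Only t ≡ 3 (mod 4) is unaccounted for. Put t = 4y+3:
(4y+3)^4 + 2(4y+3)^3 - (4y+3)^2 + 14(4y+3) - 8 expands to 256y^4 + 896y^3 + 1136y^2 + 680y + 160,
and factoring out 4 leaves 4(64y^4 + 224y^3 + 284y^2 + 170y + 40).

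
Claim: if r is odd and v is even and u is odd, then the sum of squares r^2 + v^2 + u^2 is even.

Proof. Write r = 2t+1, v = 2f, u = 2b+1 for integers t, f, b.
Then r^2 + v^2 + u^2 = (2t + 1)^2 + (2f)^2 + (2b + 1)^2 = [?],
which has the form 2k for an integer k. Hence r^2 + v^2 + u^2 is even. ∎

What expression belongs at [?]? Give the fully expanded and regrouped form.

(2t + 1)^2 + (2f)^2 + (2b + 1)^2 = 4b^2 + 4b + 4f^2 + 4t^2 + 4t + 2
= 2(2b^2 + 2b + 2f^2 + 2t^2 + 2t + 1).
Since 2b^2 + 2b + 2f^2 + 2t^2 + 2t + 1 is an integer, the sum of squares is of the form 2k for an integer k.

2(2b^2 + 2b + 2f^2 + 2t^2 + 2t + 1)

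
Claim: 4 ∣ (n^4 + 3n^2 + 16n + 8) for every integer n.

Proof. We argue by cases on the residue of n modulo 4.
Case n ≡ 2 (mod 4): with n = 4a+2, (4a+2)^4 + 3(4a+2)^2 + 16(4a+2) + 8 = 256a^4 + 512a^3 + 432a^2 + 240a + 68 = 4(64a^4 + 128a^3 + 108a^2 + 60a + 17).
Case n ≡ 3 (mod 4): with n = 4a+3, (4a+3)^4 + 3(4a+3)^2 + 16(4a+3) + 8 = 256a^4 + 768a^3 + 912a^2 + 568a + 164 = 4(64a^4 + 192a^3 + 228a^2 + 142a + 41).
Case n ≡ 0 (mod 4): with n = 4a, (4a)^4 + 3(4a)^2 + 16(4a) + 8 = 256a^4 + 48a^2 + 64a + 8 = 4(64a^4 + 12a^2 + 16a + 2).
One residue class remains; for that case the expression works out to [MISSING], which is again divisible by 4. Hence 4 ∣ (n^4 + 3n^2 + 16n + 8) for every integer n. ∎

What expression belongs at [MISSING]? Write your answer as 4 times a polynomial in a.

The residues treated are {2, 3, 0}, so the missing case is n ≡ 1 (mod 4); write n = 4a+1.
Then (4a+1)^4 + 3(4a+1)^2 + 16(4a+1) + 8 = 256a^4 + 256a^3 + 144a^2 + 104a + 28 = 4(64a^4 + 64a^3 + 36a^2 + 26a + 7).

4(64a^4 + 64a^3 + 36a^2 + 26a + 7)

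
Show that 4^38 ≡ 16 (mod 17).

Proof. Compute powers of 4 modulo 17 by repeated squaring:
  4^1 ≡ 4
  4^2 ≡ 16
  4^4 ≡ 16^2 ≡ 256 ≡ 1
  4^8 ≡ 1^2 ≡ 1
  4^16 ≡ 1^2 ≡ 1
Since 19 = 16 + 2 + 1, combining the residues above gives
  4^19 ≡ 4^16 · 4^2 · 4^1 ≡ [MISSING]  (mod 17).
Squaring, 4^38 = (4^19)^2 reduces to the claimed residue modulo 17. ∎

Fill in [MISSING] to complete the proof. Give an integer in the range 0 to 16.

4^16 · 4^2 · 4^1 ≡ 1 · 16 · 4 = 64.
64 mod 17 = 13, so 4^19 ≡ 13 (mod 17).

13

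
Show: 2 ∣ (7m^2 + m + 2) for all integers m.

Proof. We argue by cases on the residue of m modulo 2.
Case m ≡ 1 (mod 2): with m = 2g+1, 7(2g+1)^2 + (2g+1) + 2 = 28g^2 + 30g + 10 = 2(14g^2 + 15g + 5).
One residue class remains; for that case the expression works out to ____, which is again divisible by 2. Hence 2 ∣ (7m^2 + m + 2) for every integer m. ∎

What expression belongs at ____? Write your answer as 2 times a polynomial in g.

Only m ≡ 0 (mod 2) is unaccounted for. Put m = 2g:
7(2g)^2 + (2g) + 2 expands to 28g^2 + 2g + 2,
and factoring out 2 leaves 2(14g^2 + g + 1).

2(14g^2 + g + 1)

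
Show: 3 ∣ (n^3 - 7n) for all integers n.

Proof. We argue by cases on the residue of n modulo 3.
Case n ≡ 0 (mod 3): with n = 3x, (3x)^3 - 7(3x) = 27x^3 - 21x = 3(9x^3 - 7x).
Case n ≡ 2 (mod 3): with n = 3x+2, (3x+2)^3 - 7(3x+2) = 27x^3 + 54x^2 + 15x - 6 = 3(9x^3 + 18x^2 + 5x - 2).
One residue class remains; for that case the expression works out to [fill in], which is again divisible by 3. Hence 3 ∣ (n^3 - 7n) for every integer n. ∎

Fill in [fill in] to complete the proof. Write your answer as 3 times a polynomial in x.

Only n ≡ 1 (mod 3) is unaccounted for. Put n = 3x+1:
(3x+1)^3 - 7(3x+1) expands to 27x^3 + 27x^2 - 12x - 6,
and factoring out 3 leaves 3(9x^3 + 9x^2 - 4x - 2).

3(9x^3 + 9x^2 - 4x - 2)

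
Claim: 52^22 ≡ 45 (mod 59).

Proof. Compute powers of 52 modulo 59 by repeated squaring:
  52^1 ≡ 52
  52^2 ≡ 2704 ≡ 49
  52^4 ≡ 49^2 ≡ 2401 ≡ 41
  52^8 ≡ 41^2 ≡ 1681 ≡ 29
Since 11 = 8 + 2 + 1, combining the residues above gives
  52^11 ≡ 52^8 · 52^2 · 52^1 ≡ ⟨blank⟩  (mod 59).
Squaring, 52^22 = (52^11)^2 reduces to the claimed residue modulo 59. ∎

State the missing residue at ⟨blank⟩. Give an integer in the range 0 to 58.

24

52^8 · 52^2 · 52^1 ≡ 29 · 49 · 52 = 73892.
73892 mod 59 = 24, so 52^11 ≡ 24 (mod 59).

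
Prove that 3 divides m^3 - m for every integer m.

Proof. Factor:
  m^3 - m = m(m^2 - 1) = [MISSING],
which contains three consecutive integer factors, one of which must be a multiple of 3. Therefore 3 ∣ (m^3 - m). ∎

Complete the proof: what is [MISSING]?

m(m^2 - 1) = m(m - 1)(m + 1) = (m - 1)m(m + 1).
These three factors are consecutive integers, so their product is divisible by 3.

(m - 1)m(m + 1)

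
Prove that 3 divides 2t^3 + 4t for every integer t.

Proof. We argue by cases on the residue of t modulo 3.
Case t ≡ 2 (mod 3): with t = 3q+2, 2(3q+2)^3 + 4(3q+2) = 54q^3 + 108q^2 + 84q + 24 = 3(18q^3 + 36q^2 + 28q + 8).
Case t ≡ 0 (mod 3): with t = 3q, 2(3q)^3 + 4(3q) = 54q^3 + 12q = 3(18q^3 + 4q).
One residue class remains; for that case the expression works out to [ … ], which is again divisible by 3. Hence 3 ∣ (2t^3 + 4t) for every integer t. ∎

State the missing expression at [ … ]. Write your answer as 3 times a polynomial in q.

Only t ≡ 1 (mod 3) is unaccounted for. Put t = 3q+1:
2(3q+1)^3 + 4(3q+1) expands to 54q^3 + 54q^2 + 30q + 6,
and factoring out 3 leaves 3(18q^3 + 18q^2 + 10q + 2).

3(18q^3 + 18q^2 + 10q + 2)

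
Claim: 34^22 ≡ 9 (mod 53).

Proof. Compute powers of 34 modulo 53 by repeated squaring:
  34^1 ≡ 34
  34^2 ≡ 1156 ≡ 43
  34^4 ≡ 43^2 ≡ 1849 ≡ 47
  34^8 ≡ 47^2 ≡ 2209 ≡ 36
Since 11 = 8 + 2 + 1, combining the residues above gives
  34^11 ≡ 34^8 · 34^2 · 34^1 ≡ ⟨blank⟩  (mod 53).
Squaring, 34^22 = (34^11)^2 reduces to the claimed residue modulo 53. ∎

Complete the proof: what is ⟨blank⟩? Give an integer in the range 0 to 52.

34^8 · 34^2 · 34^1 ≡ 36 · 43 · 34 = 52632.
52632 mod 53 = 3, so 34^11 ≡ 3 (mod 53).

3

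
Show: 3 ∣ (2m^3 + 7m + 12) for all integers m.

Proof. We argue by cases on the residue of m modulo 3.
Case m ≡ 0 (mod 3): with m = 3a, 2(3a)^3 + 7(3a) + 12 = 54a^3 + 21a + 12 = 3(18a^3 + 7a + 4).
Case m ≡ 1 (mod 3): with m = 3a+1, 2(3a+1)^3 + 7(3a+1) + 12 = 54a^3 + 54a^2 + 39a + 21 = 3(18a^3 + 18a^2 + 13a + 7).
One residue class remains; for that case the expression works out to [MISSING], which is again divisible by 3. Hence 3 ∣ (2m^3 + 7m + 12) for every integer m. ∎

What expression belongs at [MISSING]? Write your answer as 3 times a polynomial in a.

3(18a^3 + 36a^2 + 31a + 14)

Only m ≡ 2 (mod 3) is unaccounted for. Put m = 3a+2:
2(3a+2)^3 + 7(3a+2) + 12 expands to 54a^3 + 108a^2 + 93a + 42,
and factoring out 3 leaves 3(18a^3 + 36a^2 + 31a + 14).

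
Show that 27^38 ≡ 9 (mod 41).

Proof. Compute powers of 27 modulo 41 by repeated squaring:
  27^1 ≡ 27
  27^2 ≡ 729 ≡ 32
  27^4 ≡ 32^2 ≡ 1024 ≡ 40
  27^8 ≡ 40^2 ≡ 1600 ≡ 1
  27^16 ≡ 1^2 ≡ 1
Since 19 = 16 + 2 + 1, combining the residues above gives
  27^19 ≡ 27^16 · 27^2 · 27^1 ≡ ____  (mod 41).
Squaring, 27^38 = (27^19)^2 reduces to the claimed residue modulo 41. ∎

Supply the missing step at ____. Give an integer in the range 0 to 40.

3

27^16 · 27^2 · 27^1 ≡ 1 · 32 · 27 = 864.
864 mod 41 = 3, so 27^19 ≡ 3 (mod 41).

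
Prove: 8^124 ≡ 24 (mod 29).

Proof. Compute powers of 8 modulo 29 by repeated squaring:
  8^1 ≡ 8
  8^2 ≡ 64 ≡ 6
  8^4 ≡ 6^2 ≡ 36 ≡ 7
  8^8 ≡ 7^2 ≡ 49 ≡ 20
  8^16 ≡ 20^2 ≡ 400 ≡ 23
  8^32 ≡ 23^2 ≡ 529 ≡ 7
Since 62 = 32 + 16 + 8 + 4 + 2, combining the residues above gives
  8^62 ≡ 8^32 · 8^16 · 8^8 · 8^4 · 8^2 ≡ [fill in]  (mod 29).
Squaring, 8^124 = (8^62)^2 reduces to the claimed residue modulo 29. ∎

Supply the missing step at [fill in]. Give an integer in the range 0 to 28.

Multiply the listed residues: 7 · 23 · 20 · 7 · 6 = 161 → 3220 → 22540 → 135240.
Reducing modulo 29: 135240 = 4663·29 + 13, so 8^62 ≡ 13.

13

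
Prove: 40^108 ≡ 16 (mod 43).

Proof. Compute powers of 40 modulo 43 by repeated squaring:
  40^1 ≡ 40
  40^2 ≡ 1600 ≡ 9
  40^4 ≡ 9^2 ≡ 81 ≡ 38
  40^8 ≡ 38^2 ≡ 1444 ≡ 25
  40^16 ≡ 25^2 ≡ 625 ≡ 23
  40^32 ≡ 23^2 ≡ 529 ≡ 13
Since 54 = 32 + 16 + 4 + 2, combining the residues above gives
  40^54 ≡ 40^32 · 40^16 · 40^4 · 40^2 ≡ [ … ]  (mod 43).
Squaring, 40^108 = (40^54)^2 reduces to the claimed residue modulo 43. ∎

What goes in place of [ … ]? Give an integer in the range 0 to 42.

40^32 · 40^16 · 40^4 · 40^2 ≡ 13 · 23 · 38 · 9 = 102258.
102258 mod 43 = 4, so 40^54 ≡ 4 (mod 43).

4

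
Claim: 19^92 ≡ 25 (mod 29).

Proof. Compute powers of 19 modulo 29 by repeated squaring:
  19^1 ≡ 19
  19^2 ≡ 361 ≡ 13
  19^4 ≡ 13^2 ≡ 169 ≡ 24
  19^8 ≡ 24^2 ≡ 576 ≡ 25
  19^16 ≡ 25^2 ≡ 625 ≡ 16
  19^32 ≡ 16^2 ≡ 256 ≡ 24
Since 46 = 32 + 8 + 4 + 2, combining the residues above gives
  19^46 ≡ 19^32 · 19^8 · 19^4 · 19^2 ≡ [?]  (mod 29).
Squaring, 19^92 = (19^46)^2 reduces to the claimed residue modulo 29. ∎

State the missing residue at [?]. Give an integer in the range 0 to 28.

19^32 · 19^8 · 19^4 · 19^2 ≡ 24 · 25 · 24 · 13 = 187200.
187200 mod 29 = 5, so 19^46 ≡ 5 (mod 29).

5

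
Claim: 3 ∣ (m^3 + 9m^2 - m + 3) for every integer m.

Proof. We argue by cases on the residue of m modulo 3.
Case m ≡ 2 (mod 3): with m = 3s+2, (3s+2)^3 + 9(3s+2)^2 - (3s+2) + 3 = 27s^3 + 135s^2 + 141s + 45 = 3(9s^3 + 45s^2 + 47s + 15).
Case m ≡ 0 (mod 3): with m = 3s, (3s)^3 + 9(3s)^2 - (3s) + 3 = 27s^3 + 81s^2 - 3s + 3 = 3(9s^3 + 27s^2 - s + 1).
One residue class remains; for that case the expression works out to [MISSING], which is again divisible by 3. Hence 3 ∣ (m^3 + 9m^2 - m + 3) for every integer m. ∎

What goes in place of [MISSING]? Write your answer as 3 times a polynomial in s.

Only m ≡ 1 (mod 3) is unaccounted for. Put m = 3s+1:
(3s+1)^3 + 9(3s+1)^2 - (3s+1) + 3 expands to 27s^3 + 108s^2 + 60s + 12,
and factoring out 3 leaves 3(9s^3 + 36s^2 + 20s + 4).

3(9s^3 + 36s^2 + 20s + 4)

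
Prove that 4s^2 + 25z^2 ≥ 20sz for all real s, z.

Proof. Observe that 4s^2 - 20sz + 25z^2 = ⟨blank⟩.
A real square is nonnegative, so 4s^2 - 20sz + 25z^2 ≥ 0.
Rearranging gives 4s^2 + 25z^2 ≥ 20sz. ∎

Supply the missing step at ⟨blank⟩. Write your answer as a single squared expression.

(2s - 5z)^2

4s^2 - 20sz + 25z^2 is a perfect-square trinomial: the outer terms are (2s)^2 and (5z)^2, and the cross term is -2·2s·5z.
So 4s^2 - 20sz + 25z^2 = (2s - 5z)^2 ≥ 0.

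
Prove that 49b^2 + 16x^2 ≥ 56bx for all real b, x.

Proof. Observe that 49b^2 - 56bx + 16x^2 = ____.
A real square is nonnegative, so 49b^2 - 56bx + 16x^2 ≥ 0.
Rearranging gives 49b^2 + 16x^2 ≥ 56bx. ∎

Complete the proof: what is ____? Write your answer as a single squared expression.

49b^2 - 56bx + 16x^2 is a perfect-square trinomial: the outer terms are (7b)^2 and (4x)^2, and the cross term is -2·7b·4x.
So 49b^2 - 56bx + 16x^2 = (7b - 4x)^2 ≥ 0.

(7b - 4x)^2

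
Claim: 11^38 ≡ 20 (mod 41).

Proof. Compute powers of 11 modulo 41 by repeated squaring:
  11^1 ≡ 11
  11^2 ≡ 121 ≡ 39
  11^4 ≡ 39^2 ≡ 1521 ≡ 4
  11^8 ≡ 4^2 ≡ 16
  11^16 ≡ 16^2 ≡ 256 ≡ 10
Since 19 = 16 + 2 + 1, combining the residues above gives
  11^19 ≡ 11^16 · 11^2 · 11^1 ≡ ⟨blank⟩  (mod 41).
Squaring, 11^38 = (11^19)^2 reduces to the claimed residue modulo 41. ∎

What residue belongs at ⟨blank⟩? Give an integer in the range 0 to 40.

26

Multiply the listed residues: 10 · 39 · 11 = 390 → 4290.
Reducing modulo 41: 4290 = 104·41 + 26, so 11^19 ≡ 26.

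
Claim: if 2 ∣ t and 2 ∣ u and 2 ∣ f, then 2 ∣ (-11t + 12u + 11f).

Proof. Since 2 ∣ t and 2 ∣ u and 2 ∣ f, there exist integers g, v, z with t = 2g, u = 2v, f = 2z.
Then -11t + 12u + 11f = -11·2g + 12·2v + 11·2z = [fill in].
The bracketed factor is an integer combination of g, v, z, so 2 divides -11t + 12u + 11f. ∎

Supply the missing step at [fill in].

Pull the common 2 out of every term: -11·2g + 12·2v + 11·2z = 2(-11g + 12v + 11z).
-11g + 12v + 11z is an integer, which exhibits the divisibility.

2(-11g + 12v + 11z)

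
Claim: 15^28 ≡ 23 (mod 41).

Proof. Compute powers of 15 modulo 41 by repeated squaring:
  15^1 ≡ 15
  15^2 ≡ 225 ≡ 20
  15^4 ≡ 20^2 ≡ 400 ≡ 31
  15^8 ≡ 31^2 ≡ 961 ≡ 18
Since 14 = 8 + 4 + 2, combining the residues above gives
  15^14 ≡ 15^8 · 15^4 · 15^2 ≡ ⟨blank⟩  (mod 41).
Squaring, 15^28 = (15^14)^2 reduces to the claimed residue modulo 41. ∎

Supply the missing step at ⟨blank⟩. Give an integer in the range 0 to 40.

8

15^8 · 15^4 · 15^2 ≡ 18 · 31 · 20 = 11160.
11160 mod 41 = 8, so 15^14 ≡ 8 (mod 41).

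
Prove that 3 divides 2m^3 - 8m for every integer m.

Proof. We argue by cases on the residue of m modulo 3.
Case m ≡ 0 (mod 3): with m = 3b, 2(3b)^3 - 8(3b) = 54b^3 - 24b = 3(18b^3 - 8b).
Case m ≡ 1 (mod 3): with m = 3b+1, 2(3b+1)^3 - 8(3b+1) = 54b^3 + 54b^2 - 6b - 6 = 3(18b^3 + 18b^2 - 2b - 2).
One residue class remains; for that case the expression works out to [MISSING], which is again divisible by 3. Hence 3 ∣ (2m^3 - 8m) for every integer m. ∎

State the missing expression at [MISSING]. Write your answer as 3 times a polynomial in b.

3(18b^3 + 36b^2 + 16b)

Only m ≡ 2 (mod 3) is unaccounted for. Put m = 3b+2:
2(3b+2)^3 - 8(3b+2) expands to 54b^3 + 108b^2 + 48b,
and factoring out 3 leaves 3(18b^3 + 36b^2 + 16b).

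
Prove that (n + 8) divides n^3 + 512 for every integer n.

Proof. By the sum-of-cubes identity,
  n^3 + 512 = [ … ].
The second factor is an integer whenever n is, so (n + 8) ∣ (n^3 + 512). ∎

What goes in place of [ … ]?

Polynomial division of n^3 + 512 by n + 8 leaves remainder 0 and quotient n^2 - 8n + 64.
Hence n^3 + 512 = (n + 8)(n^2 - 8n + 64).

(n + 8)(n^2 - 8n + 64)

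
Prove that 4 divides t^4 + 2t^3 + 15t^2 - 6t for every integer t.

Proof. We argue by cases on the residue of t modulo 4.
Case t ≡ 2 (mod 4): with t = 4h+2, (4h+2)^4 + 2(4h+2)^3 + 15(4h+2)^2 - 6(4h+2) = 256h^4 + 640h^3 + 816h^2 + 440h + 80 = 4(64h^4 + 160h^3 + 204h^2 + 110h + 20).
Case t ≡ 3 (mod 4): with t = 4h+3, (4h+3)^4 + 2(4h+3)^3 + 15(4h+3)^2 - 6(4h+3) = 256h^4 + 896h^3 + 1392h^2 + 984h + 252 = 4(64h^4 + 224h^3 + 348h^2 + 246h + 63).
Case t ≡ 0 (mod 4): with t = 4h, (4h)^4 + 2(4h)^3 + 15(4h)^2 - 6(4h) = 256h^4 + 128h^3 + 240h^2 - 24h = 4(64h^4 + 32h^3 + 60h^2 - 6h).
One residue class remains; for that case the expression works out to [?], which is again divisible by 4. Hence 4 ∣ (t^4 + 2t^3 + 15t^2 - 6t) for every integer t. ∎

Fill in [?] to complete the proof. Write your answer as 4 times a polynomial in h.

4(64h^4 + 96h^3 + 108h^2 + 34h + 3)

The residues treated are {2, 3, 0}, so the missing case is t ≡ 1 (mod 4); write t = 4h+1.
Then (4h+1)^4 + 2(4h+1)^3 + 15(4h+1)^2 - 6(4h+1) = 256h^4 + 384h^3 + 432h^2 + 136h + 12 = 4(64h^4 + 96h^3 + 108h^2 + 34h + 3).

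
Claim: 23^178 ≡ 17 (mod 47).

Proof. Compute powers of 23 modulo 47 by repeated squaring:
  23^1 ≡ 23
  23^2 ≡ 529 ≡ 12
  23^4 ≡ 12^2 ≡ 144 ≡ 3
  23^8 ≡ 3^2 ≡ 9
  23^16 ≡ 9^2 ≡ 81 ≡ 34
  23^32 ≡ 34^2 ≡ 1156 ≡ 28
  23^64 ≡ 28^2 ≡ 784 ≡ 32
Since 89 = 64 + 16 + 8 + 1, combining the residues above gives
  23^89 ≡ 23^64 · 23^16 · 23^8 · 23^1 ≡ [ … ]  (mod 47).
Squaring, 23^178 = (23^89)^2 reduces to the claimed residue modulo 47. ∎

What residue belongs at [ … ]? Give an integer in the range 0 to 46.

23^64 · 23^16 · 23^8 · 23^1 ≡ 32 · 34 · 9 · 23 = 225216.
225216 mod 47 = 39, so 23^89 ≡ 39 (mod 47).

39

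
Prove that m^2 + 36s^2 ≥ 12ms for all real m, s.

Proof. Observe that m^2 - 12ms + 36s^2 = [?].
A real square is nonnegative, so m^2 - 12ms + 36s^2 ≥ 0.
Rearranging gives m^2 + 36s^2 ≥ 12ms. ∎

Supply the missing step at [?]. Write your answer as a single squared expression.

The leading and trailing coefficients are 1^2 and 6^2, and 12 = 2·1·6, so the trinomial is (m - 6s)^2.
Hence m^2 - 12ms + 36s^2 ≥ 0.

(m - 6s)^2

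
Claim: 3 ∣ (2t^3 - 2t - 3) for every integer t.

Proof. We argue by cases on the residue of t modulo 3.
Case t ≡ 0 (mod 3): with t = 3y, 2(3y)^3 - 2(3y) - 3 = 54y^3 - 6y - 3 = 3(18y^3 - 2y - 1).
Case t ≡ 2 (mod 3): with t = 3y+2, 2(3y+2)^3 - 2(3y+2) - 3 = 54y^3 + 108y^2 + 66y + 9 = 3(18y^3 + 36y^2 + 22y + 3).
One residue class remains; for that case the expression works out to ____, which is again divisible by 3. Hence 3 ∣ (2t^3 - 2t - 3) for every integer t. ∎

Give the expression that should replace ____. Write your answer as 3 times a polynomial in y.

3(18y^3 + 18y^2 + 4y - 1)

The residues treated are {0, 2}, so the missing case is t ≡ 1 (mod 3); write t = 3y+1.
Then 2(3y+1)^3 - 2(3y+1) - 3 = 54y^3 + 54y^2 + 12y - 3 = 3(18y^3 + 18y^2 + 4y - 1).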